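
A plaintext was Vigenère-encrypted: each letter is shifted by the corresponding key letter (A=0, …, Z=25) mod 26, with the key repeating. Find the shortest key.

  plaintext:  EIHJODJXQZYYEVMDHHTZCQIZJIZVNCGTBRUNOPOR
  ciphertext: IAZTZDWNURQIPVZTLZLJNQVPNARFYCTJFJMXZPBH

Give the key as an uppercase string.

  i= 0: I-E =  4 → E
  i= 1: A-I = 18 → S
  i= 2: Z-H = 18 → S
  i= 3: T-J = 10 → K
  i= 4: Z-O = 11 → L
  i= 5: D-D =  0 → A
  i= 6: W-J = 13 → N
  i= 7: N-X = 16 → Q
  i= 8: U-Q =  4 → E
  i= 9: R-Z = 18 → S
  i=10: Q-Y = 18 → S
  i=11: I-Y = 10 → K
  i=12: P-E = 11 → L
  i=13: V-V =  0 → A
  i=14: Z-M = 13 → N
  i=15: T-D = 16 → Q
  i=16: L-H =  4 → E
  i=17: Z-H = 18 → S
  i=18: L-T = 18 → S
  i=19: J-Z = 10 → K
  i=20: N-C = 11 → L
  i=21: Q-Q =  0 → A
  i=22: V-I = 13 → N
  i=23: P-Z = 16 → Q
  i=24: N-J =  4 → E
  i=25: A-I = 18 → S
  i=26: R-Z = 18 → S
  i=27: F-V = 10 → K
  i=28: Y-N = 11 → L
  i=29: C-C =  0 → A
  i=30: T-G = 13 → N
  i=31: J-T = 16 → Q
  i=32: F-B =  4 → E
  i=33: J-R = 18 → S
  i=34: M-U = 18 → S
  i=35: X-N = 10 → K
  i=36: Z-O = 11 → L
  i=37: P-P =  0 → A
  i=38: B-O = 13 → N
  i=39: H-R = 16 → Q
  shifts repeat with period 8: ESSKLANQ

ESSKLANQ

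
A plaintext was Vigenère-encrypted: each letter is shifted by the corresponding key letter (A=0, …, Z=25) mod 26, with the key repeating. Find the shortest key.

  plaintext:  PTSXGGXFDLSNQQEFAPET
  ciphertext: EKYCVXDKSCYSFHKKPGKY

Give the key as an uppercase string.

PRGF

  i= 0: E-P = 15 → P
  i= 1: K-T = 17 → R
  i= 2: Y-S =  6 → G
  i= 3: C-X =  5 → F
  i= 4: V-G = 15 → P
  i= 5: X-G = 17 → R
  i= 6: D-X =  6 → G
  i= 7: K-F =  5 → F
  i= 8: S-D = 15 → P
  i= 9: C-L = 17 → R
  i=10: Y-S =  6 → G
  i=11: S-N =  5 → F
  i=12: F-Q = 15 → P
  i=13: H-Q = 17 → R
  i=14: K-E =  6 → G
  i=15: K-F =  5 → F
  i=16: P-A = 15 → P
  i=17: G-P = 17 → R
  i=18: K-E =  6 → G
  i=19: Y-T =  5 → F
  shifts repeat with period 4: PRGF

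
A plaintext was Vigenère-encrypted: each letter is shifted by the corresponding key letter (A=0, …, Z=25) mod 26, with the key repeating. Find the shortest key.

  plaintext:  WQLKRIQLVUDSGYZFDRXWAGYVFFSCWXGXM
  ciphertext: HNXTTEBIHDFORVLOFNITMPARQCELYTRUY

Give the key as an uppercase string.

LXMJCW

  i= 0: H-W = 11 → L
  i= 1: N-Q = 23 → X
  i= 2: X-L = 12 → M
  i= 3: T-K =  9 → J
  i= 4: T-R =  2 → C
  i= 5: E-I = 22 → W
  i= 6: B-Q = 11 → L
  i= 7: I-L = 23 → X
  i= 8: H-V = 12 → M
  i= 9: D-U =  9 → J
  i=10: F-D =  2 → C
  i=11: O-S = 22 → W
  i=12: R-G = 11 → L
  i=13: V-Y = 23 → X
  i=14: L-Z = 12 → M
  i=15: O-F =  9 → J
  i=16: F-D =  2 → C
  i=17: N-R = 22 → W
  i=18: I-X = 11 → L
  i=19: T-W = 23 → X
  i=20: M-A = 12 → M
  i=21: P-G =  9 → J
  i=22: A-Y =  2 → C
  i=23: R-V = 22 → W
  i=24: Q-F = 11 → L
  i=25: C-F = 23 → X
  i=26: E-S = 12 → M
  i=27: L-C =  9 → J
  i=28: Y-W =  2 → C
  i=29: T-X = 22 → W
  i=30: R-G = 11 → L
  i=31: U-X = 23 → X
  i=32: Y-M = 12 → M
  shifts repeat with period 6: LXMJCW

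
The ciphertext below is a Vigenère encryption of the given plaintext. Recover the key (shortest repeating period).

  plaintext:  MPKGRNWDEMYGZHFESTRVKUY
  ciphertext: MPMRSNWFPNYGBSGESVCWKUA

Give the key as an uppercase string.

  i= 0: M-M =  0 → A
  i= 1: P-P =  0 → A
  i= 2: M-K =  2 → C
  i= 3: R-G = 11 → L
  i= 4: S-R =  1 → B
  i= 5: N-N =  0 → A
  i= 6: W-W =  0 → A
  i= 7: F-D =  2 → C
  i= 8: P-E = 11 → L
  i= 9: N-M =  1 → B
  i=10: Y-Y =  0 → A
  i=11: G-G =  0 → A
  i=12: B-Z =  2 → C
  i=13: S-H = 11 → L
  i=14: G-F =  1 → B
  i=15: E-E =  0 → A
  i=16: S-S =  0 → A
  i=17: V-T =  2 → C
  i=18: C-R = 11 → L
  i=19: W-V =  1 → B
  i=20: K-K =  0 → A
  i=21: U-U =  0 → A
  i=22: A-Y =  2 → C
  shifts repeat with period 5: AACLB

AACLB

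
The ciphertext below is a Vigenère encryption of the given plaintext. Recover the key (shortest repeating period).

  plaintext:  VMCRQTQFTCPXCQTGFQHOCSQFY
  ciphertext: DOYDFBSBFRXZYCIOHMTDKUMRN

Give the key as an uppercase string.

  i= 0: D-V =  8 → I
  i= 1: O-M =  2 → C
  i= 2: Y-C = 22 → W
  i= 3: D-R = 12 → M
  i= 4: F-Q = 15 → P
  i= 5: B-T =  8 → I
  i= 6: S-Q =  2 → C
  i= 7: B-F = 22 → W
  i= 8: F-T = 12 → M
  i= 9: R-C = 15 → P
  i=10: X-P =  8 → I
  i=11: Z-X =  2 → C
  i=12: Y-C = 22 → W
  i=13: C-Q = 12 → M
  i=14: I-T = 15 → P
  i=15: O-G =  8 → I
  i=16: H-F =  2 → C
  i=17: M-Q = 22 → W
  i=18: T-H = 12 → M
  i=19: D-O = 15 → P
  i=20: K-C =  8 → I
  i=21: U-S =  2 → C
  i=22: M-Q = 22 → W
  i=23: R-F = 12 → M
  i=24: N-Y = 15 → P
  shifts repeat with period 5: ICWMP

ICWMP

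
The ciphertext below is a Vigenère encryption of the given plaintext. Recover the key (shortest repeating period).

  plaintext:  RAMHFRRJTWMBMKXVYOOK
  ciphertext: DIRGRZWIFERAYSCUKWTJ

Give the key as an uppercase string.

  i= 0: D-R = 12 → M
  i= 1: I-A =  8 → I
  i= 2: R-M =  5 → F
  i= 3: G-H = 25 → Z
  i= 4: R-F = 12 → M
  i= 5: Z-R =  8 → I
  i= 6: W-R =  5 → F
  i= 7: I-J = 25 → Z
  i= 8: F-T = 12 → M
  i= 9: E-W =  8 → I
  i=10: R-M =  5 → F
  i=11: A-B = 25 → Z
  i=12: Y-M = 12 → M
  i=13: S-K =  8 → I
  i=14: C-X =  5 → F
  i=15: U-V = 25 → Z
  i=16: K-Y = 12 → M
  i=17: W-O =  8 → I
  i=18: T-O =  5 → F
  i=19: J-K = 25 → Z
  shifts repeat with period 4: MIFZ

MIFZ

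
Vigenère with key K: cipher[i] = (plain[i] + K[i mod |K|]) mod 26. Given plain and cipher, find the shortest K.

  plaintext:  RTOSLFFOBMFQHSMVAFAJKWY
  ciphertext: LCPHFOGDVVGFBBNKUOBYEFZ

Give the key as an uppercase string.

  i= 0: L-R = 20 → U
  i= 1: C-T =  9 → J
  i= 2: P-O =  1 → B
  i= 3: H-S = 15 → P
  i= 4: F-L = 20 → U
  i= 5: O-F =  9 → J
  i= 6: G-F =  1 → B
  i= 7: D-O = 15 → P
  i= 8: V-B = 20 → U
  i= 9: V-M =  9 → J
  i=10: G-F =  1 → B
  i=11: F-Q = 15 → P
  i=12: B-H = 20 → U
  i=13: B-S =  9 → J
  i=14: N-M =  1 → B
  i=15: K-V = 15 → P
  i=16: U-A = 20 → U
  i=17: O-F =  9 → J
  i=18: B-A =  1 → B
  i=19: Y-J = 15 → P
  i=20: E-K = 20 → U
  i=21: F-W =  9 → J
  i=22: Z-Y =  1 → B
  shifts repeat with period 4: UJBP

UJBP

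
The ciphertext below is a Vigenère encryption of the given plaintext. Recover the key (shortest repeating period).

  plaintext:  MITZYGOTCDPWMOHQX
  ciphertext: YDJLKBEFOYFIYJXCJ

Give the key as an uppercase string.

MVQM

  i= 0: Y-M = 12 → M
  i= 1: D-I = 21 → V
  i= 2: J-T = 16 → Q
  i= 3: L-Z = 12 → M
  i= 4: K-Y = 12 → M
  i= 5: B-G = 21 → V
  i= 6: E-O = 16 → Q
  i= 7: F-T = 12 → M
  i= 8: O-C = 12 → M
  i= 9: Y-D = 21 → V
  i=10: F-P = 16 → Q
  i=11: I-W = 12 → M
  i=12: Y-M = 12 → M
  i=13: J-O = 21 → V
  i=14: X-H = 16 → Q
  i=15: C-Q = 12 → M
  i=16: J-X = 12 → M
  shifts repeat with period 4: MVQM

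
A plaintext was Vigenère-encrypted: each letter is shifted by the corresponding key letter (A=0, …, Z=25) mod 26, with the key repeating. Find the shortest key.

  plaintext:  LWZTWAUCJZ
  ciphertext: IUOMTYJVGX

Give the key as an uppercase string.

XYPT

  i= 0: I-L = 23 → X
  i= 1: U-W = 24 → Y
  i= 2: O-Z = 15 → P
  i= 3: M-T = 19 → T
  i= 4: T-W = 23 → X
  i= 5: Y-A = 24 → Y
  i= 6: J-U = 15 → P
  i= 7: V-C = 19 → T
  i= 8: G-J = 23 → X
  i= 9: X-Z = 24 → Y
  shifts repeat with period 4: XYPT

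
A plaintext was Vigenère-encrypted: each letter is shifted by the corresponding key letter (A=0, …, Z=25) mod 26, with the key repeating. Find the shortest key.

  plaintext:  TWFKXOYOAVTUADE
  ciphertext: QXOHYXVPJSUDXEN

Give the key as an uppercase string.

XBJ

  i= 0: Q-T = 23 → X
  i= 1: X-W =  1 → B
  i= 2: O-F =  9 → J
  i= 3: H-K = 23 → X
  i= 4: Y-X =  1 → B
  i= 5: X-O =  9 → J
  i= 6: V-Y = 23 → X
  i= 7: P-O =  1 → B
  i= 8: J-A =  9 → J
  i= 9: S-V = 23 → X
  i=10: U-T =  1 → B
  i=11: D-U =  9 → J
  i=12: X-A = 23 → X
  i=13: E-D =  1 → B
  i=14: N-E =  9 → J
  shifts repeat with period 3: XBJ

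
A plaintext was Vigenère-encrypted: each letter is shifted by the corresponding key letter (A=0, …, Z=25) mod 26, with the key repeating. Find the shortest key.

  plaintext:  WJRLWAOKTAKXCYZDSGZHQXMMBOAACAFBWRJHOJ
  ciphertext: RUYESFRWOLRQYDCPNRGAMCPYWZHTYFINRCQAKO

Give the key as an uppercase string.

VLHTWFDM

  i= 0: R-W = 21 → V
  i= 1: U-J = 11 → L
  i= 2: Y-R =  7 → H
  i= 3: E-L = 19 → T
  i= 4: S-W = 22 → W
  i= 5: F-A =  5 → F
  i= 6: R-O =  3 → D
  i= 7: W-K = 12 → M
  i= 8: O-T = 21 → V
  i= 9: L-A = 11 → L
  i=10: R-K =  7 → H
  i=11: Q-X = 19 → T
  i=12: Y-C = 22 → W
  i=13: D-Y =  5 → F
  i=14: C-Z =  3 → D
  i=15: P-D = 12 → M
  i=16: N-S = 21 → V
  i=17: R-G = 11 → L
  i=18: G-Z =  7 → H
  i=19: A-H = 19 → T
  i=20: M-Q = 22 → W
  i=21: C-X =  5 → F
  i=22: P-M =  3 → D
  i=23: Y-M = 12 → M
  i=24: W-B = 21 → V
  i=25: Z-O = 11 → L
  i=26: H-A =  7 → H
  i=27: T-A = 19 → T
  i=28: Y-C = 22 → W
  i=29: F-A =  5 → F
  i=30: I-F =  3 → D
  i=31: N-B = 12 → M
  i=32: R-W = 21 → V
  i=33: C-R = 11 → L
  i=34: Q-J =  7 → H
  i=35: A-H = 19 → T
  i=36: K-O = 22 → W
  i=37: O-J =  5 → F
  shifts repeat with period 8: VLHTWFDM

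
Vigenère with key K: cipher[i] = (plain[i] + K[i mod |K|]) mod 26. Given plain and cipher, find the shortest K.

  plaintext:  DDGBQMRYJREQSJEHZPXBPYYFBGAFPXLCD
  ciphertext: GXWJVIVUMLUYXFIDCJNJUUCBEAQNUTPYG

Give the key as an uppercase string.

DUQIFWEW

  i= 0: G-D =  3 → D
  i= 1: X-D = 20 → U
  i= 2: W-G = 16 → Q
  i= 3: J-B =  8 → I
  i= 4: V-Q =  5 → F
  i= 5: I-M = 22 → W
  i= 6: V-R =  4 → E
  i= 7: U-Y = 22 → W
  i= 8: M-J =  3 → D
  i= 9: L-R = 20 → U
  i=10: U-E = 16 → Q
  i=11: Y-Q =  8 → I
  i=12: X-S =  5 → F
  i=13: F-J = 22 → W
  i=14: I-E =  4 → E
  i=15: D-H = 22 → W
  i=16: C-Z =  3 → D
  i=17: J-P = 20 → U
  i=18: N-X = 16 → Q
  i=19: J-B =  8 → I
  i=20: U-P =  5 → F
  i=21: U-Y = 22 → W
  i=22: C-Y =  4 → E
  i=23: B-F = 22 → W
  i=24: E-B =  3 → D
  i=25: A-G = 20 → U
  i=26: Q-A = 16 → Q
  i=27: N-F =  8 → I
  i=28: U-P =  5 → F
  i=29: T-X = 22 → W
  i=30: P-L =  4 → E
  i=31: Y-C = 22 → W
  i=32: G-D =  3 → D
  shifts repeat with period 8: DUQIFWEW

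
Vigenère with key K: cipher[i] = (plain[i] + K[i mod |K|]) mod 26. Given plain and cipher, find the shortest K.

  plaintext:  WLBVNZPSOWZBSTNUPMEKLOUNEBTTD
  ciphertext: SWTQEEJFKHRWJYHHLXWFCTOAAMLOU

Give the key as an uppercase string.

  i= 0: S-W = 22 → W
  i= 1: W-L = 11 → L
  i= 2: T-B = 18 → S
  i= 3: Q-V = 21 → V
  i= 4: E-N = 17 → R
  i= 5: E-Z =  5 → F
  i= 6: J-P = 20 → U
  i= 7: F-S = 13 → N
  i= 8: K-O = 22 → W
  i= 9: H-W = 11 → L
  i=10: R-Z = 18 → S
  i=11: W-B = 21 → V
  i=12: J-S = 17 → R
  i=13: Y-T =  5 → F
  i=14: H-N = 20 → U
  i=15: H-U = 13 → N
  i=16: L-P = 22 → W
  i=17: X-M = 11 → L
  i=18: W-E = 18 → S
  i=19: F-K = 21 → V
  i=20: C-L = 17 → R
  i=21: T-O =  5 → F
  i=22: O-U = 20 → U
  i=23: A-N = 13 → N
  i=24: A-E = 22 → W
  i=25: M-B = 11 → L
  i=26: L-T = 18 → S
  i=27: O-T = 21 → V
  i=28: U-D = 17 → R
  shifts repeat with period 8: WLSVRFUN

WLSVRFUN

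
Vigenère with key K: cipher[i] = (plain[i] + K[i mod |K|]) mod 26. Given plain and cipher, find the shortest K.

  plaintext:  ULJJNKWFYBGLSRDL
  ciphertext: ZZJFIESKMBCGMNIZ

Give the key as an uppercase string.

FOAWVUW

  i= 0: Z-U =  5 → F
  i= 1: Z-L = 14 → O
  i= 2: J-J =  0 → A
  i= 3: F-J = 22 → W
  i= 4: I-N = 21 → V
  i= 5: E-K = 20 → U
  i= 6: S-W = 22 → W
  i= 7: K-F =  5 → F
  i= 8: M-Y = 14 → O
  i= 9: B-B =  0 → A
  i=10: C-G = 22 → W
  i=11: G-L = 21 → V
  i=12: M-S = 20 → U
  i=13: N-R = 22 → W
  i=14: I-D =  5 → F
  i=15: Z-L = 14 → O
  shifts repeat with period 7: FOAWVUW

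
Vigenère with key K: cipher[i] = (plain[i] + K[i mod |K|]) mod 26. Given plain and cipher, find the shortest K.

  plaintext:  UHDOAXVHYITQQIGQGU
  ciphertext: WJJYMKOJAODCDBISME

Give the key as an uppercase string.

CCGKMNT

  i= 0: W-U =  2 → C
  i= 1: J-H =  2 → C
  i= 2: J-D =  6 → G
  i= 3: Y-O = 10 → K
  i= 4: M-A = 12 → M
  i= 5: K-X = 13 → N
  i= 6: O-V = 19 → T
  i= 7: J-H =  2 → C
  i= 8: A-Y =  2 → C
  i= 9: O-I =  6 → G
  i=10: D-T = 10 → K
  i=11: C-Q = 12 → M
  i=12: D-Q = 13 → N
  i=13: B-I = 19 → T
  i=14: I-G =  2 → C
  i=15: S-Q =  2 → C
  i=16: M-G =  6 → G
  i=17: E-U = 10 → K
  shifts repeat with period 7: CCGKMNT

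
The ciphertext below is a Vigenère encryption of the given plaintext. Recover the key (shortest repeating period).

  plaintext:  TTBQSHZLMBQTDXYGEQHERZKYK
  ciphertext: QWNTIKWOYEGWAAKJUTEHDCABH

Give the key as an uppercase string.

  i= 0: Q-T = 23 → X
  i= 1: W-T =  3 → D
  i= 2: N-B = 12 → M
  i= 3: T-Q =  3 → D
  i= 4: I-S = 16 → Q
  i= 5: K-H =  3 → D
  i= 6: W-Z = 23 → X
  i= 7: O-L =  3 → D
  i= 8: Y-M = 12 → M
  i= 9: E-B =  3 → D
  i=10: G-Q = 16 → Q
  i=11: W-T =  3 → D
  i=12: A-D = 23 → X
  i=13: A-X =  3 → D
  i=14: K-Y = 12 → M
  i=15: J-G =  3 → D
  i=16: U-E = 16 → Q
  i=17: T-Q =  3 → D
  i=18: E-H = 23 → X
  i=19: H-E =  3 → D
  i=20: D-R = 12 → M
  i=21: C-Z =  3 → D
  i=22: A-K = 16 → Q
  i=23: B-Y =  3 → D
  i=24: H-K = 23 → X
  shifts repeat with period 6: XDMDQD

XDMDQD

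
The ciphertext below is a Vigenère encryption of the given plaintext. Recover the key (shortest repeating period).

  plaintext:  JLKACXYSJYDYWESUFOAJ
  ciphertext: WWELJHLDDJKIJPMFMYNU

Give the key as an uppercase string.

NLULHK

  i= 0: W-J = 13 → N
  i= 1: W-L = 11 → L
  i= 2: E-K = 20 → U
  i= 3: L-A = 11 → L
  i= 4: J-C =  7 → H
  i= 5: H-X = 10 → K
  i= 6: L-Y = 13 → N
  i= 7: D-S = 11 → L
  i= 8: D-J = 20 → U
  i= 9: J-Y = 11 → L
  i=10: K-D =  7 → H
  i=11: I-Y = 10 → K
  i=12: J-W = 13 → N
  i=13: P-E = 11 → L
  i=14: M-S = 20 → U
  i=15: F-U = 11 → L
  i=16: M-F =  7 → H
  i=17: Y-O = 10 → K
  i=18: N-A = 13 → N
  i=19: U-J = 11 → L
  shifts repeat with period 6: NLULHK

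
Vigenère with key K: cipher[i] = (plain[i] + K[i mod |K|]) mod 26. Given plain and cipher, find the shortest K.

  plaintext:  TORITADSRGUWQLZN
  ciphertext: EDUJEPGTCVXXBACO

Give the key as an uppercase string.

LPDB

  i= 0: E-T = 11 → L
  i= 1: D-O = 15 → P
  i= 2: U-R =  3 → D
  i= 3: J-I =  1 → B
  i= 4: E-T = 11 → L
  i= 5: P-A = 15 → P
  i= 6: G-D =  3 → D
  i= 7: T-S =  1 → B
  i= 8: C-R = 11 → L
  i= 9: V-G = 15 → P
  i=10: X-U =  3 → D
  i=11: X-W =  1 → B
  i=12: B-Q = 11 → L
  i=13: A-L = 15 → P
  i=14: C-Z =  3 → D
  i=15: O-N =  1 → B
  shifts repeat with period 4: LPDB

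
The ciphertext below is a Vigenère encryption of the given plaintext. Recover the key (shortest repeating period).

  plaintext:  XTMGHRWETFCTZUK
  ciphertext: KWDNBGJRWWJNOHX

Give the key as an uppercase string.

  i= 0: K-X = 13 → N
  i= 1: W-T =  3 → D
  i= 2: D-M = 17 → R
  i= 3: N-G =  7 → H
  i= 4: B-H = 20 → U
  i= 5: G-R = 15 → P
  i= 6: J-W = 13 → N
  i= 7: R-E = 13 → N
  i= 8: W-T =  3 → D
  i= 9: W-F = 17 → R
  i=10: J-C =  7 → H
  i=11: N-T = 20 → U
  i=12: O-Z = 15 → P
  i=13: H-U = 13 → N
  i=14: X-K = 13 → N
  shifts repeat with period 7: NDRHUPN

NDRHUPN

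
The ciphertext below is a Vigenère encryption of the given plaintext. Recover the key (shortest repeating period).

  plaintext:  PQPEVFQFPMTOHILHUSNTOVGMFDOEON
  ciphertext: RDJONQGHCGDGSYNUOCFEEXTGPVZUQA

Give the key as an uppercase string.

  i= 0: R-P =  2 → C
  i= 1: D-Q = 13 → N
  i= 2: J-P = 20 → U
  i= 3: O-E = 10 → K
  i= 4: N-V = 18 → S
  i= 5: Q-F = 11 → L
  i= 6: G-Q = 16 → Q
  i= 7: H-F =  2 → C
  i= 8: C-P = 13 → N
  i= 9: G-M = 20 → U
  i=10: D-T = 10 → K
  i=11: G-O = 18 → S
  i=12: S-H = 11 → L
  i=13: Y-I = 16 → Q
  i=14: N-L =  2 → C
  i=15: U-H = 13 → N
  i=16: O-U = 20 → U
  i=17: C-S = 10 → K
  i=18: F-N = 18 → S
  i=19: E-T = 11 → L
  i=20: E-O = 16 → Q
  i=21: X-V =  2 → C
  i=22: T-G = 13 → N
  i=23: G-M = 20 → U
  i=24: P-F = 10 → K
  i=25: V-D = 18 → S
  i=26: Z-O = 11 → L
  i=27: U-E = 16 → Q
  i=28: Q-O =  2 → C
  i=29: A-N = 13 → N
  shifts repeat with period 7: CNUKSLQ

CNUKSLQ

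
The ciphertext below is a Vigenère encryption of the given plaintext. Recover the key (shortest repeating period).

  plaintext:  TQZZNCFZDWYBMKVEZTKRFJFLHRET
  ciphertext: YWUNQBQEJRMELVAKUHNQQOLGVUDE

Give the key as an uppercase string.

FGVODZL

  i= 0: Y-T =  5 → F
  i= 1: W-Q =  6 → G
  i= 2: U-Z = 21 → V
  i= 3: N-Z = 14 → O
  i= 4: Q-N =  3 → D
  i= 5: B-C = 25 → Z
  i= 6: Q-F = 11 → L
  i= 7: E-Z =  5 → F
  i= 8: J-D =  6 → G
  i= 9: R-W = 21 → V
  i=10: M-Y = 14 → O
  i=11: E-B =  3 → D
  i=12: L-M = 25 → Z
  i=13: V-K = 11 → L
  i=14: A-V =  5 → F
  i=15: K-E =  6 → G
  i=16: U-Z = 21 → V
  i=17: H-T = 14 → O
  i=18: N-K =  3 → D
  i=19: Q-R = 25 → Z
  i=20: Q-F = 11 → L
  i=21: O-J =  5 → F
  i=22: L-F =  6 → G
  i=23: G-L = 21 → V
  i=24: V-H = 14 → O
  i=25: U-R =  3 → D
  i=26: D-E = 25 → Z
  i=27: E-T = 11 → L
  shifts repeat with period 7: FGVODZL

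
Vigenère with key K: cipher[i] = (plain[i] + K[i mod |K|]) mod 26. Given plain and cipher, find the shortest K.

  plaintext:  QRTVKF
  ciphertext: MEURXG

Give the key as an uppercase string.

WNB

  i= 0: M-Q = 22 → W
  i= 1: E-R = 13 → N
  i= 2: U-T =  1 → B
  i= 3: R-V = 22 → W
  i= 4: X-K = 13 → N
  i= 5: G-F =  1 → B
  shifts repeat with period 3: WNB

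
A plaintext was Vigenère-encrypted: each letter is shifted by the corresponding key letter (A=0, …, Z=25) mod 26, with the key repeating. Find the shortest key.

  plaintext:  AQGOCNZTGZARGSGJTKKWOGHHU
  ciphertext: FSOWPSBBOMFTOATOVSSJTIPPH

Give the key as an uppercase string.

FCIIN

  i= 0: F-A =  5 → F
  i= 1: S-Q =  2 → C
  i= 2: O-G =  8 → I
  i= 3: W-O =  8 → I
  i= 4: P-C = 13 → N
  i= 5: S-N =  5 → F
  i= 6: B-Z =  2 → C
  i= 7: B-T =  8 → I
  i= 8: O-G =  8 → I
  i= 9: M-Z = 13 → N
  i=10: F-A =  5 → F
  i=11: T-R =  2 → C
  i=12: O-G =  8 → I
  i=13: A-S =  8 → I
  i=14: T-G = 13 → N
  i=15: O-J =  5 → F
  i=16: V-T =  2 → C
  i=17: S-K =  8 → I
  i=18: S-K =  8 → I
  i=19: J-W = 13 → N
  i=20: T-O =  5 → F
  i=21: I-G =  2 → C
  i=22: P-H =  8 → I
  i=23: P-H =  8 → I
  i=24: H-U = 13 → N
  shifts repeat with period 5: FCIIN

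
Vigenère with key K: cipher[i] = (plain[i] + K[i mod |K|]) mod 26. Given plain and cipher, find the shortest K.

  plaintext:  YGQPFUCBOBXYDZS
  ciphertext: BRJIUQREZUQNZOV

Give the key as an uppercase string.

  i= 0: B-Y =  3 → D
  i= 1: R-G = 11 → L
  i= 2: J-Q = 19 → T
  i= 3: I-P = 19 → T
  i= 4: U-F = 15 → P
  i= 5: Q-U = 22 → W
  i= 6: R-C = 15 → P
  i= 7: E-B =  3 → D
  i= 8: Z-O = 11 → L
  i= 9: U-B = 19 → T
  i=10: Q-X = 19 → T
  i=11: N-Y = 15 → P
  i=12: Z-D = 22 → W
  i=13: O-Z = 15 → P
  i=14: V-S =  3 → D
  shifts repeat with period 7: DLTTPWP

DLTTPWP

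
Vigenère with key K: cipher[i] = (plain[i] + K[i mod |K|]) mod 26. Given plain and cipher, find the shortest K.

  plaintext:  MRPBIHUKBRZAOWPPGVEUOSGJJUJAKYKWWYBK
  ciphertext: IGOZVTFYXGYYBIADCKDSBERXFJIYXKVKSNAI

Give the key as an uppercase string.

  i= 0: I-M = 22 → W
  i= 1: G-R = 15 → P
  i= 2: O-P = 25 → Z
  i= 3: Z-B = 24 → Y
  i= 4: V-I = 13 → N
  i= 5: T-H = 12 → M
  i= 6: F-U = 11 → L
  i= 7: Y-K = 14 → O
  i= 8: X-B = 22 → W
  i= 9: G-R = 15 → P
  i=10: Y-Z = 25 → Z
  i=11: Y-A = 24 → Y
  i=12: B-O = 13 → N
  i=13: I-W = 12 → M
  i=14: A-P = 11 → L
  i=15: D-P = 14 → O
  i=16: C-G = 22 → W
  i=17: K-V = 15 → P
  i=18: D-E = 25 → Z
  i=19: S-U = 24 → Y
  i=20: B-O = 13 → N
  i=21: E-S = 12 → M
  i=22: R-G = 11 → L
  i=23: X-J = 14 → O
  i=24: F-J = 22 → W
  i=25: J-U = 15 → P
  i=26: I-J = 25 → Z
  i=27: Y-A = 24 → Y
  i=28: X-K = 13 → N
  i=29: K-Y = 12 → M
  i=30: V-K = 11 → L
  i=31: K-W = 14 → O
  i=32: S-W = 22 → W
  i=33: N-Y = 15 → P
  i=34: A-B = 25 → Z
  i=35: I-K = 24 → Y
  shifts repeat with period 8: WPZYNMLO

WPZYNMLO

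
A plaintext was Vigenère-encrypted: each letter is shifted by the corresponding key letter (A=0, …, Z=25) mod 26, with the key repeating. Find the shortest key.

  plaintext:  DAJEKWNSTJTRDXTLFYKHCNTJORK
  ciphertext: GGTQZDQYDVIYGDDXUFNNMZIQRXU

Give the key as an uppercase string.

DGKMPH

  i= 0: G-D =  3 → D
  i= 1: G-A =  6 → G
  i= 2: T-J = 10 → K
  i= 3: Q-E = 12 → M
  i= 4: Z-K = 15 → P
  i= 5: D-W =  7 → H
  i= 6: Q-N =  3 → D
  i= 7: Y-S =  6 → G
  i= 8: D-T = 10 → K
  i= 9: V-J = 12 → M
  i=10: I-T = 15 → P
  i=11: Y-R =  7 → H
  i=12: G-D =  3 → D
  i=13: D-X =  6 → G
  i=14: D-T = 10 → K
  i=15: X-L = 12 → M
  i=16: U-F = 15 → P
  i=17: F-Y =  7 → H
  i=18: N-K =  3 → D
  i=19: N-H =  6 → G
  i=20: M-C = 10 → K
  i=21: Z-N = 12 → M
  i=22: I-T = 15 → P
  i=23: Q-J =  7 → H
  i=24: R-O =  3 → D
  i=25: X-R =  6 → G
  i=26: U-K = 10 → K
  shifts repeat with period 6: DGKMPH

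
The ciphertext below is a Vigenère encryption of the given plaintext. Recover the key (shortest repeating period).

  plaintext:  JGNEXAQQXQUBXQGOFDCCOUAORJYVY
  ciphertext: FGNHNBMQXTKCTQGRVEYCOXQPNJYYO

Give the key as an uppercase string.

  i= 0: F-J = 22 → W
  i= 1: G-G =  0 → A
  i= 2: N-N =  0 → A
  i= 3: H-E =  3 → D
  i= 4: N-X = 16 → Q
  i= 5: B-A =  1 → B
  i= 6: M-Q = 22 → W
  i= 7: Q-Q =  0 → A
  i= 8: X-X =  0 → A
  i= 9: T-Q =  3 → D
  i=10: K-U = 16 → Q
  i=11: C-B =  1 → B
  i=12: T-X = 22 → W
  i=13: Q-Q =  0 → A
  i=14: G-G =  0 → A
  i=15: R-O =  3 → D
  i=16: V-F = 16 → Q
  i=17: E-D =  1 → B
  i=18: Y-C = 22 → W
  i=19: C-C =  0 → A
  i=20: O-O =  0 → A
  i=21: X-U =  3 → D
  i=22: Q-A = 16 → Q
  i=23: P-O =  1 → B
  i=24: N-R = 22 → W
  i=25: J-J =  0 → A
  i=26: Y-Y =  0 → A
  i=27: Y-V =  3 → D
  i=28: O-Y = 16 → Q
  shifts repeat with period 6: WAADQB

WAADQB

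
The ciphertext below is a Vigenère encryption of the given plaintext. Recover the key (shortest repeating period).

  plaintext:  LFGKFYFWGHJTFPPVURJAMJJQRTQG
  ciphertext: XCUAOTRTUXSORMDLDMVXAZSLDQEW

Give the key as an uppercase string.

MXOQJV

  i= 0: X-L = 12 → M
  i= 1: C-F = 23 → X
  i= 2: U-G = 14 → O
  i= 3: A-K = 16 → Q
  i= 4: O-F =  9 → J
  i= 5: T-Y = 21 → V
  i= 6: R-F = 12 → M
  i= 7: T-W = 23 → X
  i= 8: U-G = 14 → O
  i= 9: X-H = 16 → Q
  i=10: S-J =  9 → J
  i=11: O-T = 21 → V
  i=12: R-F = 12 → M
  i=13: M-P = 23 → X
  i=14: D-P = 14 → O
  i=15: L-V = 16 → Q
  i=16: D-U =  9 → J
  i=17: M-R = 21 → V
  i=18: V-J = 12 → M
  i=19: X-A = 23 → X
  i=20: A-M = 14 → O
  i=21: Z-J = 16 → Q
  i=22: S-J =  9 → J
  i=23: L-Q = 21 → V
  i=24: D-R = 12 → M
  i=25: Q-T = 23 → X
  i=26: E-Q = 14 → O
  i=27: W-G = 16 → Q
  shifts repeat with period 6: MXOQJV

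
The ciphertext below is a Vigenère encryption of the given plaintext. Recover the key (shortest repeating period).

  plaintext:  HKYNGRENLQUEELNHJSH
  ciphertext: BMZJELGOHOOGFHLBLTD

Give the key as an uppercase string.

UCBWY

  i= 0: B-H = 20 → U
  i= 1: M-K =  2 → C
  i= 2: Z-Y =  1 → B
  i= 3: J-N = 22 → W
  i= 4: E-G = 24 → Y
  i= 5: L-R = 20 → U
  i= 6: G-E =  2 → C
  i= 7: O-N =  1 → B
  i= 8: H-L = 22 → W
  i= 9: O-Q = 24 → Y
  i=10: O-U = 20 → U
  i=11: G-E =  2 → C
  i=12: F-E =  1 → B
  i=13: H-L = 22 → W
  i=14: L-N = 24 → Y
  i=15: B-H = 20 → U
  i=16: L-J =  2 → C
  i=17: T-S =  1 → B
  i=18: D-H = 22 → W
  shifts repeat with period 5: UCBWY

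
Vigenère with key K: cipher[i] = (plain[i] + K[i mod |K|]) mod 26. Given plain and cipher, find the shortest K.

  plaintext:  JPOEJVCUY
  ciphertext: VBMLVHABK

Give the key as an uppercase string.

MMYH

  i= 0: V-J = 12 → M
  i= 1: B-P = 12 → M
  i= 2: M-O = 24 → Y
  i= 3: L-E =  7 → H
  i= 4: V-J = 12 → M
  i= 5: H-V = 12 → M
  i= 6: A-C = 24 → Y
  i= 7: B-U =  7 → H
  i= 8: K-Y = 12 → M
  shifts repeat with period 4: MMYH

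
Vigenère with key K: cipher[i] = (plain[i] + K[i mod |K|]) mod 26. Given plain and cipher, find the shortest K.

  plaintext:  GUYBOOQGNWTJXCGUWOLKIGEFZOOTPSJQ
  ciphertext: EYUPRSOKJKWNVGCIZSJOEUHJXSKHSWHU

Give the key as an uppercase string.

YEWODE

  i= 0: E-G = 24 → Y
  i= 1: Y-U =  4 → E
  i= 2: U-Y = 22 → W
  i= 3: P-B = 14 → O
  i= 4: R-O =  3 → D
  i= 5: S-O =  4 → E
  i= 6: O-Q = 24 → Y
  i= 7: K-G =  4 → E
  i= 8: J-N = 22 → W
  i= 9: K-W = 14 → O
  i=10: W-T =  3 → D
  i=11: N-J =  4 → E
  i=12: V-X = 24 → Y
  i=13: G-C =  4 → E
  i=14: C-G = 22 → W
  i=15: I-U = 14 → O
  i=16: Z-W =  3 → D
  i=17: S-O =  4 → E
  i=18: J-L = 24 → Y
  i=19: O-K =  4 → E
  i=20: E-I = 22 → W
  i=21: U-G = 14 → O
  i=22: H-E =  3 → D
  i=23: J-F =  4 → E
  i=24: X-Z = 24 → Y
  i=25: S-O =  4 → E
  i=26: K-O = 22 → W
  i=27: H-T = 14 → O
  i=28: S-P =  3 → D
  i=29: W-S =  4 → E
  i=30: H-J = 24 → Y
  i=31: U-Q =  4 → E
  shifts repeat with period 6: YEWODE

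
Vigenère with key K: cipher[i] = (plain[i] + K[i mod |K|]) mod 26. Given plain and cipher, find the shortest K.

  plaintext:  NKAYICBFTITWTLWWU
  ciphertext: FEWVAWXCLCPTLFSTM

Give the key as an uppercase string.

  i= 0: F-N = 18 → S
  i= 1: E-K = 20 → U
  i= 2: W-A = 22 → W
  i= 3: V-Y = 23 → X
  i= 4: A-I = 18 → S
  i= 5: W-C = 20 → U
  i= 6: X-B = 22 → W
  i= 7: C-F = 23 → X
  i= 8: L-T = 18 → S
  i= 9: C-I = 20 → U
  i=10: P-T = 22 → W
  i=11: T-W = 23 → X
  i=12: L-T = 18 → S
  i=13: F-L = 20 → U
  i=14: S-W = 22 → W
  i=15: T-W = 23 → X
  i=16: M-U = 18 → S
  shifts repeat with period 4: SUWX

SUWX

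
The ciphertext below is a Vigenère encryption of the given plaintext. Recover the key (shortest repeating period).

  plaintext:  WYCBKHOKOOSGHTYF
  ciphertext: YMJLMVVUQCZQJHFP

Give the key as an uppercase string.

  i= 0: Y-W =  2 → C
  i= 1: M-Y = 14 → O
  i= 2: J-C =  7 → H
  i= 3: L-B = 10 → K
  i= 4: M-K =  2 → C
  i= 5: V-H = 14 → O
  i= 6: V-O =  7 → H
  i= 7: U-K = 10 → K
  i= 8: Q-O =  2 → C
  i= 9: C-O = 14 → O
  i=10: Z-S =  7 → H
  i=11: Q-G = 10 → K
  i=12: J-H =  2 → C
  i=13: H-T = 14 → O
  i=14: F-Y =  7 → H
  i=15: P-F = 10 → K
  shifts repeat with period 4: COHK

COHK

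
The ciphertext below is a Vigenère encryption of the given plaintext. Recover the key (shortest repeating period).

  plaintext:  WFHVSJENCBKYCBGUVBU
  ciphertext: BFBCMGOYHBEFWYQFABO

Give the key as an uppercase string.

FAUHUXKL

  i= 0: B-W =  5 → F
  i= 1: F-F =  0 → A
  i= 2: B-H = 20 → U
  i= 3: C-V =  7 → H
  i= 4: M-S = 20 → U
  i= 5: G-J = 23 → X
  i= 6: O-E = 10 → K
  i= 7: Y-N = 11 → L
  i= 8: H-C =  5 → F
  i= 9: B-B =  0 → A
  i=10: E-K = 20 → U
  i=11: F-Y =  7 → H
  i=12: W-C = 20 → U
  i=13: Y-B = 23 → X
  i=14: Q-G = 10 → K
  i=15: F-U = 11 → L
  i=16: A-V =  5 → F
  i=17: B-B =  0 → A
  i=18: O-U = 20 → U
  shifts repeat with period 8: FAUHUXKL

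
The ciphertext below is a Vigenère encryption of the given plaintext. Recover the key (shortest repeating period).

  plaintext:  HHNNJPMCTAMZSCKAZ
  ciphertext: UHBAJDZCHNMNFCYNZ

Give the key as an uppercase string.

NAO

  i= 0: U-H = 13 → N
  i= 1: H-H =  0 → A
  i= 2: B-N = 14 → O
  i= 3: A-N = 13 → N
  i= 4: J-J =  0 → A
  i= 5: D-P = 14 → O
  i= 6: Z-M = 13 → N
  i= 7: C-C =  0 → A
  i= 8: H-T = 14 → O
  i= 9: N-A = 13 → N
  i=10: M-M =  0 → A
  i=11: N-Z = 14 → O
  i=12: F-S = 13 → N
  i=13: C-C =  0 → A
  i=14: Y-K = 14 → O
  i=15: N-A = 13 → N
  i=16: Z-Z =  0 → A
  shifts repeat with period 3: NAO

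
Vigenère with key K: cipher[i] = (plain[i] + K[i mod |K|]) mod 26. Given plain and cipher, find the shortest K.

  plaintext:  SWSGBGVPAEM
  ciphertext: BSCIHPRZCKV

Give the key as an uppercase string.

  i= 0: B-S =  9 → J
  i= 1: S-W = 22 → W
  i= 2: C-S = 10 → K
  i= 3: I-G =  2 → C
  i= 4: H-B =  6 → G
  i= 5: P-G =  9 → J
  i= 6: R-V = 22 → W
  i= 7: Z-P = 10 → K
  i= 8: C-A =  2 → C
  i= 9: K-E =  6 → G
  i=10: V-M =  9 → J
  shifts repeat with period 5: JWKCG

JWKCG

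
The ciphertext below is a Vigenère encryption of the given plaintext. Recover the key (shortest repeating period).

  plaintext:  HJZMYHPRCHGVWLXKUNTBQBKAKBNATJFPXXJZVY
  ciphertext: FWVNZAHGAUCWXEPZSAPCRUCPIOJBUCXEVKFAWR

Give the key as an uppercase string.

YNWBBTSP

  i= 0: F-H = 24 → Y
  i= 1: W-J = 13 → N
  i= 2: V-Z = 22 → W
  i= 3: N-M =  1 → B
  i= 4: Z-Y =  1 → B
  i= 5: A-H = 19 → T
  i= 6: H-P = 18 → S
  i= 7: G-R = 15 → P
  i= 8: A-C = 24 → Y
  i= 9: U-H = 13 → N
  i=10: C-G = 22 → W
  i=11: W-V =  1 → B
  i=12: X-W =  1 → B
  i=13: E-L = 19 → T
  i=14: P-X = 18 → S
  i=15: Z-K = 15 → P
  i=16: S-U = 24 → Y
  i=17: A-N = 13 → N
  i=18: P-T = 22 → W
  i=19: C-B =  1 → B
  i=20: R-Q =  1 → B
  i=21: U-B = 19 → T
  i=22: C-K = 18 → S
  i=23: P-A = 15 → P
  i=24: I-K = 24 → Y
  i=25: O-B = 13 → N
  i=26: J-N = 22 → W
  i=27: B-A =  1 → B
  i=28: U-T =  1 → B
  i=29: C-J = 19 → T
  i=30: X-F = 18 → S
  i=31: E-P = 15 → P
  i=32: V-X = 24 → Y
  i=33: K-X = 13 → N
  i=34: F-J = 22 → W
  i=35: A-Z =  1 → B
  i=36: W-V =  1 → B
  i=37: R-Y = 19 → T
  shifts repeat with period 8: YNWBBTSP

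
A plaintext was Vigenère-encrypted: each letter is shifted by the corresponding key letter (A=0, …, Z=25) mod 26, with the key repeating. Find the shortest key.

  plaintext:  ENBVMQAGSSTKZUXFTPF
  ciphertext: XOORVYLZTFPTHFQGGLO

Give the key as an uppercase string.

TBNWJIL

  i= 0: X-E = 19 → T
  i= 1: O-N =  1 → B
  i= 2: O-B = 13 → N
  i= 3: R-V = 22 → W
  i= 4: V-M =  9 → J
  i= 5: Y-Q =  8 → I
  i= 6: L-A = 11 → L
  i= 7: Z-G = 19 → T
  i= 8: T-S =  1 → B
  i= 9: F-S = 13 → N
  i=10: P-T = 22 → W
  i=11: T-K =  9 → J
  i=12: H-Z =  8 → I
  i=13: F-U = 11 → L
  i=14: Q-X = 19 → T
  i=15: G-F =  1 → B
  i=16: G-T = 13 → N
  i=17: L-P = 22 → W
  i=18: O-F =  9 → J
  shifts repeat with period 7: TBNWJIL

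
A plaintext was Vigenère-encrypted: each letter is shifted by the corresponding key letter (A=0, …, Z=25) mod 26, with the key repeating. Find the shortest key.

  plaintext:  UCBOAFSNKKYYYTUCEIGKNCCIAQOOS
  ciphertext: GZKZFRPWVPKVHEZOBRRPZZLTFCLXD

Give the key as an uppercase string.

  i= 0: G-U = 12 → M
  i= 1: Z-C = 23 → X
  i= 2: K-B =  9 → J
  i= 3: Z-O = 11 → L
  i= 4: F-A =  5 → F
  i= 5: R-F = 12 → M
  i= 6: P-S = 23 → X
  i= 7: W-N =  9 → J
  i= 8: V-K = 11 → L
  i= 9: P-K =  5 → F
  i=10: K-Y = 12 → M
  i=11: V-Y = 23 → X
  i=12: H-Y =  9 → J
  i=13: E-T = 11 → L
  i=14: Z-U =  5 → F
  i=15: O-C = 12 → M
  i=16: B-E = 23 → X
  i=17: R-I =  9 → J
  i=18: R-G = 11 → L
  i=19: P-K =  5 → F
  i=20: Z-N = 12 → M
  i=21: Z-C = 23 → X
  i=22: L-C =  9 → J
  i=23: T-I = 11 → L
  i=24: F-A =  5 → F
  i=25: C-Q = 12 → M
  i=26: L-O = 23 → X
  i=27: X-O =  9 → J
  i=28: D-S = 11 → L
  shifts repeat with period 5: MXJLF

MXJLF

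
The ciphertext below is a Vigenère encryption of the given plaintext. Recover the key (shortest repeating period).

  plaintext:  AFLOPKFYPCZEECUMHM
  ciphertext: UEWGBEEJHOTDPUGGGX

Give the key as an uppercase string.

UZLSM

  i= 0: U-A = 20 → U
  i= 1: E-F = 25 → Z
  i= 2: W-L = 11 → L
  i= 3: G-O = 18 → S
  i= 4: B-P = 12 → M
  i= 5: E-K = 20 → U
  i= 6: E-F = 25 → Z
  i= 7: J-Y = 11 → L
  i= 8: H-P = 18 → S
  i= 9: O-C = 12 → M
  i=10: T-Z = 20 → U
  i=11: D-E = 25 → Z
  i=12: P-E = 11 → L
  i=13: U-C = 18 → S
  i=14: G-U = 12 → M
  i=15: G-M = 20 → U
  i=16: G-H = 25 → Z
  i=17: X-M = 11 → L
  shifts repeat with period 5: UZLSM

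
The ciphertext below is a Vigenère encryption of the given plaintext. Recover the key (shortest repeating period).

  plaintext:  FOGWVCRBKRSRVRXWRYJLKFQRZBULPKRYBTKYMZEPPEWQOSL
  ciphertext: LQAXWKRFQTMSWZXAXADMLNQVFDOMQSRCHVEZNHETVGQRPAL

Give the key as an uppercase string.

GCUBBIAE

  i= 0: L-F =  6 → G
  i= 1: Q-O =  2 → C
  i= 2: A-G = 20 → U
  i= 3: X-W =  1 → B
  i= 4: W-V =  1 → B
  i= 5: K-C =  8 → I
  i= 6: R-R =  0 → A
  i= 7: F-B =  4 → E
  i= 8: Q-K =  6 → G
  i= 9: T-R =  2 → C
  i=10: M-S = 20 → U
  i=11: S-R =  1 → B
  i=12: W-V =  1 → B
  i=13: Z-R =  8 → I
  i=14: X-X =  0 → A
  i=15: A-W =  4 → E
  i=16: X-R =  6 → G
  i=17: A-Y =  2 → C
  i=18: D-J = 20 → U
  i=19: M-L =  1 → B
  i=20: L-K =  1 → B
  i=21: N-F =  8 → I
  i=22: Q-Q =  0 → A
  i=23: V-R =  4 → E
  i=24: F-Z =  6 → G
  i=25: D-B =  2 → C
  i=26: O-U = 20 → U
  i=27: M-L =  1 → B
  i=28: Q-P =  1 → B
  i=29: S-K =  8 → I
  i=30: R-R =  0 → A
  i=31: C-Y =  4 → E
  i=32: H-B =  6 → G
  i=33: V-T =  2 → C
  i=34: E-K = 20 → U
  i=35: Z-Y =  1 → B
  i=36: N-M =  1 → B
  i=37: H-Z =  8 → I
  i=38: E-E =  0 → A
  i=39: T-P =  4 → E
  i=40: V-P =  6 → G
  i=41: G-E =  2 → C
  i=42: Q-W = 20 → U
  i=43: R-Q =  1 → B
  i=44: P-O =  1 → B
  i=45: A-S =  8 → I
  i=46: L-L =  0 → A
  shifts repeat with period 8: GCUBBIAE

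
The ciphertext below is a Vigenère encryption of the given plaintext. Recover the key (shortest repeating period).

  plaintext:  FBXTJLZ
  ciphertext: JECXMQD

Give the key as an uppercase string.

  i= 0: J-F =  4 → E
  i= 1: E-B =  3 → D
  i= 2: C-X =  5 → F
  i= 3: X-T =  4 → E
  i= 4: M-J =  3 → D
  i= 5: Q-L =  5 → F
  i= 6: D-Z =  4 → E
  shifts repeat with period 3: EDF

EDF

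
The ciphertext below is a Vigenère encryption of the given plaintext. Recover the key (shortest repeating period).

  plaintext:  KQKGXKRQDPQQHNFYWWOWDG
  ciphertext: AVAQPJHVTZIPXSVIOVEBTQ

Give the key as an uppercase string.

  i= 0: A-K = 16 → Q
  i= 1: V-Q =  5 → F
  i= 2: A-K = 16 → Q
  i= 3: Q-G = 10 → K
  i= 4: P-X = 18 → S
  i= 5: J-K = 25 → Z
  i= 6: H-R = 16 → Q
  i= 7: V-Q =  5 → F
  i= 8: T-D = 16 → Q
  i= 9: Z-P = 10 → K
  i=10: I-Q = 18 → S
  i=11: P-Q = 25 → Z
  i=12: X-H = 16 → Q
  i=13: S-N =  5 → F
  i=14: V-F = 16 → Q
  i=15: I-Y = 10 → K
  i=16: O-W = 18 → S
  i=17: V-W = 25 → Z
  i=18: E-O = 16 → Q
  i=19: B-W =  5 → F
  i=20: T-D = 16 → Q
  i=21: Q-G = 10 → K
  shifts repeat with period 6: QFQKSZ

QFQKSZ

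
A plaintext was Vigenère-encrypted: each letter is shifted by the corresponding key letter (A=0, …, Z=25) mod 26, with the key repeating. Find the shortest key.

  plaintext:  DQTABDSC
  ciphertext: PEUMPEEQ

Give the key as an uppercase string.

  i= 0: P-D = 12 → M
  i= 1: E-Q = 14 → O
  i= 2: U-T =  1 → B
  i= 3: M-A = 12 → M
  i= 4: P-B = 14 → O
  i= 5: E-D =  1 → B
  i= 6: E-S = 12 → M
  i= 7: Q-C = 14 → O
  shifts repeat with period 3: MOB

MOB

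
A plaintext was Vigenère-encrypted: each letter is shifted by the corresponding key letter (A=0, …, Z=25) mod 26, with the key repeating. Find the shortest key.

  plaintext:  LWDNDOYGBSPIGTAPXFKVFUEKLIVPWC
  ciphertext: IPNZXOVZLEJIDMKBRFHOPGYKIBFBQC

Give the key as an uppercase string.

  i= 0: I-L = 23 → X
  i= 1: P-W = 19 → T
  i= 2: N-D = 10 → K
  i= 3: Z-N = 12 → M
  i= 4: X-D = 20 → U
  i= 5: O-O =  0 → A
  i= 6: V-Y = 23 → X
  i= 7: Z-G = 19 → T
  i= 8: L-B = 10 → K
  i= 9: E-S = 12 → M
  i=10: J-P = 20 → U
  i=11: I-I =  0 → A
  i=12: D-G = 23 → X
  i=13: M-T = 19 → T
  i=14: K-A = 10 → K
  i=15: B-P = 12 → M
  i=16: R-X = 20 → U
  i=17: F-F =  0 → A
  i=18: H-K = 23 → X
  i=19: O-V = 19 → T
  i=20: P-F = 10 → K
  i=21: G-U = 12 → M
  i=22: Y-E = 20 → U
  i=23: K-K =  0 → A
  i=24: I-L = 23 → X
  i=25: B-I = 19 → T
  i=26: F-V = 10 → K
  i=27: B-P = 12 → M
  i=28: Q-W = 20 → U
  i=29: C-C =  0 → A
  shifts repeat with period 6: XTKMUA

XTKMUA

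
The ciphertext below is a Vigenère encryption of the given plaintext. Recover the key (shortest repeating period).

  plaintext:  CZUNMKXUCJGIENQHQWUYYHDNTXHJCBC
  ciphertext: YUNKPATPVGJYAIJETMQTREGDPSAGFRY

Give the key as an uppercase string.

WVTXDQ

  i= 0: Y-C = 22 → W
  i= 1: U-Z = 21 → V
  i= 2: N-U = 19 → T
  i= 3: K-N = 23 → X
  i= 4: P-M =  3 → D
  i= 5: A-K = 16 → Q
  i= 6: T-X = 22 → W
  i= 7: P-U = 21 → V
  i= 8: V-C = 19 → T
  i= 9: G-J = 23 → X
  i=10: J-G =  3 → D
  i=11: Y-I = 16 → Q
  i=12: A-E = 22 → W
  i=13: I-N = 21 → V
  i=14: J-Q = 19 → T
  i=15: E-H = 23 → X
  i=16: T-Q =  3 → D
  i=17: M-W = 16 → Q
  i=18: Q-U = 22 → W
  i=19: T-Y = 21 → V
  i=20: R-Y = 19 → T
  i=21: E-H = 23 → X
  i=22: G-D =  3 → D
  i=23: D-N = 16 → Q
  i=24: P-T = 22 → W
  i=25: S-X = 21 → V
  i=26: A-H = 19 → T
  i=27: G-J = 23 → X
  i=28: F-C =  3 → D
  i=29: R-B = 16 → Q
  i=30: Y-C = 22 → W
  shifts repeat with period 6: WVTXDQ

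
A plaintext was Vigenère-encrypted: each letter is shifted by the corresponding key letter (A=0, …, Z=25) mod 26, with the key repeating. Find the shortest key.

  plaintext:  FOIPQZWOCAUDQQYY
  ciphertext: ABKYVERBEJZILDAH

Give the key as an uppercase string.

  i= 0: A-F = 21 → V
  i= 1: B-O = 13 → N
  i= 2: K-I =  2 → C
  i= 3: Y-P =  9 → J
  i= 4: V-Q =  5 → F
  i= 5: E-Z =  5 → F
  i= 6: R-W = 21 → V
  i= 7: B-O = 13 → N
  i= 8: E-C =  2 → C
  i= 9: J-A =  9 → J
  i=10: Z-U =  5 → F
  i=11: I-D =  5 → F
  i=12: L-Q = 21 → V
  i=13: D-Q = 13 → N
  i=14: A-Y =  2 → C
  i=15: H-Y =  9 → J
  shifts repeat with period 6: VNCJFF

VNCJFF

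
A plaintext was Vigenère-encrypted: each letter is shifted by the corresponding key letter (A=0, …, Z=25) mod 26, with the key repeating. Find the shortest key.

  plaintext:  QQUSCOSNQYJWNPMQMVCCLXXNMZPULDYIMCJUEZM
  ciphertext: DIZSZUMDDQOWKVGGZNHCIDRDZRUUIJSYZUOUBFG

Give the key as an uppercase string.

NSFAXGUQ

  i= 0: D-Q = 13 → N
  i= 1: I-Q = 18 → S
  i= 2: Z-U =  5 → F
  i= 3: S-S =  0 → A
  i= 4: Z-C = 23 → X
  i= 5: U-O =  6 → G
  i= 6: M-S = 20 → U
  i= 7: D-N = 16 → Q
  i= 8: D-Q = 13 → N
  i= 9: Q-Y = 18 → S
  i=10: O-J =  5 → F
  i=11: W-W =  0 → A
  i=12: K-N = 23 → X
  i=13: V-P =  6 → G
  i=14: G-M = 20 → U
  i=15: G-Q = 16 → Q
  i=16: Z-M = 13 → N
  i=17: N-V = 18 → S
  i=18: H-C =  5 → F
  i=19: C-C =  0 → A
  i=20: I-L = 23 → X
  i=21: D-X =  6 → G
  i=22: R-X = 20 → U
  i=23: D-N = 16 → Q
  i=24: Z-M = 13 → N
  i=25: R-Z = 18 → S
  i=26: U-P =  5 → F
  i=27: U-U =  0 → A
  i=28: I-L = 23 → X
  i=29: J-D =  6 → G
  i=30: S-Y = 20 → U
  i=31: Y-I = 16 → Q
  i=32: Z-M = 13 → N
  i=33: U-C = 18 → S
  i=34: O-J =  5 → F
  i=35: U-U =  0 → A
  i=36: B-E = 23 → X
  i=37: F-Z =  6 → G
  i=38: G-M = 20 → U
  shifts repeat with period 8: NSFAXGUQ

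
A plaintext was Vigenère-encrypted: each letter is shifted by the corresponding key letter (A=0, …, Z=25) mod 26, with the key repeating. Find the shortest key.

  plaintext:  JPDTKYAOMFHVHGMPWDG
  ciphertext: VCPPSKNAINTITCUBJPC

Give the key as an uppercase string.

  i= 0: V-J = 12 → M
  i= 1: C-P = 13 → N
  i= 2: P-D = 12 → M
  i= 3: P-T = 22 → W
  i= 4: S-K =  8 → I
  i= 5: K-Y = 12 → M
  i= 6: N-A = 13 → N
  i= 7: A-O = 12 → M
  i= 8: I-M = 22 → W
  i= 9: N-F =  8 → I
  i=10: T-H = 12 → M
  i=11: I-V = 13 → N
  i=12: T-H = 12 → M
  i=13: C-G = 22 → W
  i=14: U-M =  8 → I
  i=15: B-P = 12 → M
  i=16: J-W = 13 → N
  i=17: P-D = 12 → M
  i=18: C-G = 22 → W
  shifts repeat with period 5: MNMWI

MNMWI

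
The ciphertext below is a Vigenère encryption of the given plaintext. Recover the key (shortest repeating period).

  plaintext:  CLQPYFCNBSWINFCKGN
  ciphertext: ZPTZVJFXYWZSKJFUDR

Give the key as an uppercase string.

XEDK

  i= 0: Z-C = 23 → X
  i= 1: P-L =  4 → E
  i= 2: T-Q =  3 → D
  i= 3: Z-P = 10 → K
  i= 4: V-Y = 23 → X
  i= 5: J-F =  4 → E
  i= 6: F-C =  3 → D
  i= 7: X-N = 10 → K
  i= 8: Y-B = 23 → X
  i= 9: W-S =  4 → E
  i=10: Z-W =  3 → D
  i=11: S-I = 10 → K
  i=12: K-N = 23 → X
  i=13: J-F =  4 → E
  i=14: F-C =  3 → D
  i=15: U-K = 10 → K
  i=16: D-G = 23 → X
  i=17: R-N =  4 → E
  shifts repeat with period 4: XEDK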